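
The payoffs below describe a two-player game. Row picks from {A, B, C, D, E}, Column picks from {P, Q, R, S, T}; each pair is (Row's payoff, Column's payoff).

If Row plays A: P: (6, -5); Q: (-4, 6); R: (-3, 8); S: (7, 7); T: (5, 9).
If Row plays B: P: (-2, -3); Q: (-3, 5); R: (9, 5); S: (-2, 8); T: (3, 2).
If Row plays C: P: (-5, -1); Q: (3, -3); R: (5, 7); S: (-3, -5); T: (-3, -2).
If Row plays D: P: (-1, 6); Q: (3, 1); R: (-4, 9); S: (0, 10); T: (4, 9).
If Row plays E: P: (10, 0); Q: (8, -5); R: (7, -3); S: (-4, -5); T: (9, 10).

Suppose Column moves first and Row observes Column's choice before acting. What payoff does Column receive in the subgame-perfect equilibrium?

Solve by backward induction (Column leads).
- P: BR = E, leader payoff 0.
- Q: BR = E, leader payoff -5.
- R: BR = B, leader payoff 5.
- S: BR = A, leader payoff 7.
- T: BR = E, leader payoff 10.
Column's induced payoffs are 0, -5, 5, 7, 10, so Column commits to T. Subgame-perfect outcome: (E, T) with payoffs (9, 10).

10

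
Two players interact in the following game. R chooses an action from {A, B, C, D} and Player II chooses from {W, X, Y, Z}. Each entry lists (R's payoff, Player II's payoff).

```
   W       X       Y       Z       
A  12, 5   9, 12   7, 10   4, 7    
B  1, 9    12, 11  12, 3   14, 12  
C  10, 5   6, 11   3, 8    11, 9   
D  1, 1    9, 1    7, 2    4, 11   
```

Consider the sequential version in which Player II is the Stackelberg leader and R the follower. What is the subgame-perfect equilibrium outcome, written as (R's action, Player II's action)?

Backward induction with Player II moving first.
- W: BR = A, leader payoff 5.
- X: BR = B, leader payoff 11.
- Y: BR = B, leader payoff 3.
- Z: BR = B, leader payoff 12.
Player II's induced payoffs are 5, 11, 3, 12, so Player II commits to Z. Subgame-perfect outcome: (B, Z) with payoffs (14, 12).

(B, Z)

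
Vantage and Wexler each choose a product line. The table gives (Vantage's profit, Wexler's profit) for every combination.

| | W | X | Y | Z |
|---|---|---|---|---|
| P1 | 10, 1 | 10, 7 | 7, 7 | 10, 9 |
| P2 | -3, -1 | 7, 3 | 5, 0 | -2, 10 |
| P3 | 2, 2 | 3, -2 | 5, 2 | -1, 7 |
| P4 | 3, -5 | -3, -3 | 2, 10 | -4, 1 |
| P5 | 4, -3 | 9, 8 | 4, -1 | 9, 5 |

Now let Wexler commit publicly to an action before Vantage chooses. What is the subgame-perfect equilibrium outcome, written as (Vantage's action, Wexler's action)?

(P1, Z)

Solve by backward induction (Wexler leads).
- W → Vantage plays P1 (best of 10, -3, 2, 3, 4); Wexler gets 1.
- X → Vantage plays P1 (best of 10, 7, 3, -3, 9); Wexler gets 7.
- Y → Vantage plays P1 (best of 7, 5, 5, 2, 4); Wexler gets 7.
- Z → Vantage plays P1 (best of 10, -2, -1, -4, 9); Wexler gets 9.
Among 1, 7, 7, 9, the best is 9 at Z. Subgame-perfect outcome: (P1, Z) with payoffs (10, 9).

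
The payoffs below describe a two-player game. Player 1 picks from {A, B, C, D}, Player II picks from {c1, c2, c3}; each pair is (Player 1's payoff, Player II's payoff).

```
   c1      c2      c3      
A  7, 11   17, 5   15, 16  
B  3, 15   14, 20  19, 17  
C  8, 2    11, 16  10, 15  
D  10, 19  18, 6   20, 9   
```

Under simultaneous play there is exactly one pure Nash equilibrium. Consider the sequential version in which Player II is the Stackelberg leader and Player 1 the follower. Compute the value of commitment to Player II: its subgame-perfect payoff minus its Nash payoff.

Solve by backward induction (Player II leads).
- c1: Player 1 compares 7, 3, 8, 10 and picks D; Player II would get 19.
- c2: Player 1 compares 17, 14, 11, 18 and picks D; Player II would get 6.
- c3: Player 1 compares 15, 19, 10, 20 and picks D; Player II would get 9.
Player II's induced payoffs are 19, 6, 9, so Player II commits to c1. Subgame-perfect outcome: (D, c1) with payoffs (10, 19).
Under simultaneous play:
Player 1's best replies: c1→D; c2→D; c3→D.
Player II's best replies: A→c3; B→c2; C→c2; D→c1.
Only (D, c1) has each player best-responding; Nash payoffs (10, 19).
Player II's commitment gain: 19 − 19 = 0.

0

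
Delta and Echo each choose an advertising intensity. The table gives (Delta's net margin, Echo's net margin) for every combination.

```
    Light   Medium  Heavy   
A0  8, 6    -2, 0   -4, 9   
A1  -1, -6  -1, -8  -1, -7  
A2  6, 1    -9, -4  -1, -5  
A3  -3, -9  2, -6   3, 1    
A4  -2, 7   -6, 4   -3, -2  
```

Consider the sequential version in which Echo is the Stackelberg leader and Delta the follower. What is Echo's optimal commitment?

Delta best-responds to each possible Echo move:
- Light → Delta plays A0 (best of 8, -1, 6, -3, -2); Echo gets 6.
- Medium → Delta plays A3 (best of -2, -1, -9, 2, -6); Echo gets -6.
- Heavy → Delta plays A3 (best of -4, -1, -1, 3, -3); Echo gets 1.
Maximizing over 6, -6, 1, Echo chooses Light. Subgame-perfect outcome: (A0, Light) with payoffs (8, 6).

Light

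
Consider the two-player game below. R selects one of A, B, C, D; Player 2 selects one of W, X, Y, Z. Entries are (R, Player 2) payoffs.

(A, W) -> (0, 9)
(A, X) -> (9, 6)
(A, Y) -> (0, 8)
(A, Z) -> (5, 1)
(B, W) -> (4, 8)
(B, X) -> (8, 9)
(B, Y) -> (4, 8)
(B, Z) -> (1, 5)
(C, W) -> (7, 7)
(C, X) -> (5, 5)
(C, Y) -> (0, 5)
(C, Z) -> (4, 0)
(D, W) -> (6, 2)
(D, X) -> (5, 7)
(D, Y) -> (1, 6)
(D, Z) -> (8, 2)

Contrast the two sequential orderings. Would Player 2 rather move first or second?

If R leads: Player 2's best replies are A→W, B→X, C→W, D→X; R's induced payoffs 0, 8, 7, 5; outcome (B, X), payoffs (8, 9).
If Player 2 leads: R's best replies are W→C, X→A, Y→B, Z→D; Player 2's induced payoffs 7, 6, 8, 2; outcome (B, Y), payoffs (4, 8).
Player 2 gets 8 moving first and 9 moving second, so Player 2 prefers to move second.

second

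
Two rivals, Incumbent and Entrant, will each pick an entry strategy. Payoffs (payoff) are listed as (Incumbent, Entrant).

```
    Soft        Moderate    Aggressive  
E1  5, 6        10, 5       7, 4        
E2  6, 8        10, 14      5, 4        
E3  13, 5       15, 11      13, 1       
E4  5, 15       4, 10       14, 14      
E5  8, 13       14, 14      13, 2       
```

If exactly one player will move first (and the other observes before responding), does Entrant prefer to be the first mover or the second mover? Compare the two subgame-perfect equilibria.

first

If Incumbent leads: Entrant's best replies are E1→Soft, E2→Moderate, E3→Moderate, E4→Soft, E5→Moderate; Incumbent's induced payoffs 5, 10, 15, 5, 14; outcome (E3, Moderate), payoffs (15, 11).
If Entrant leads: Incumbent's best replies are Soft→E3, Moderate→E3, Aggressive→E4; Entrant's induced payoffs 5, 11, 14; outcome (E4, Aggressive), payoffs (14, 14).
Entrant gets 14 moving first and 11 moving second, so Entrant prefers to move first.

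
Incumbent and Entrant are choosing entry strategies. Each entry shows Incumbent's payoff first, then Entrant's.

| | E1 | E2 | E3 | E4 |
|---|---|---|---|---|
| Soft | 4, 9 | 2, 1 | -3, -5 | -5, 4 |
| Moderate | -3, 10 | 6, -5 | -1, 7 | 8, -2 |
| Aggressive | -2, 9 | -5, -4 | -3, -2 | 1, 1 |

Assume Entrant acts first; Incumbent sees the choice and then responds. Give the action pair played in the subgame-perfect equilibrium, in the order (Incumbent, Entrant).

Solve by backward induction (Entrant leads).
- E1: Incumbent compares 4, -3, -2 and picks Soft; Entrant would get 9.
- E2: Incumbent compares 2, 6, -5 and picks Moderate; Entrant would get -5.
- E3: Incumbent compares -3, -1, -3 and picks Moderate; Entrant would get 7.
- E4: Incumbent compares -5, 8, 1 and picks Moderate; Entrant would get -2.
Maximizing over 9, -5, 7, -2, Entrant chooses E1. Subgame-perfect outcome: (Soft, E1) with payoffs (4, 9).

(Soft, E1)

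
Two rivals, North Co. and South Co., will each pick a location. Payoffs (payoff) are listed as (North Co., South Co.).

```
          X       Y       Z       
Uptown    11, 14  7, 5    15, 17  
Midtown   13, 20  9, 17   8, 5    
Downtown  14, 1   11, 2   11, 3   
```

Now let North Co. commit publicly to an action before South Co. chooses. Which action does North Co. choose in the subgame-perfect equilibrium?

Uptown

Backward induction with North Co. moving first.
- Uptown → South Co. plays Z (best of 14, 5, 17); North Co. gets 15.
- Midtown → South Co. plays X (best of 20, 17, 5); North Co. gets 13.
- Downtown → South Co. plays Z (best of 1, 2, 3); North Co. gets 11.
Maximizing over 15, 13, 11, North Co. chooses Uptown. Subgame-perfect outcome: (Uptown, Z) with payoffs (15, 17).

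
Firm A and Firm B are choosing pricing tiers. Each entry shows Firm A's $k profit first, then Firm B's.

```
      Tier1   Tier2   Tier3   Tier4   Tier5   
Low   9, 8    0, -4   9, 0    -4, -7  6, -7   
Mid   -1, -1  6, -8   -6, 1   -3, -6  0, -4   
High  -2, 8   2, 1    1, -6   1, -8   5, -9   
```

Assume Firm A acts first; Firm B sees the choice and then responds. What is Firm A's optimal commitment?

Backward induction with Firm A moving first.
- Low: Firm B compares 8, -4, 0, -7, -7 and picks Tier1; Firm A would get 9.
- Mid: Firm B compares -1, -8, 1, -6, -4 and picks Tier3; Firm A would get -6.
- High: Firm B compares 8, 1, -6, -8, -9 and picks Tier1; Firm A would get -2.
Firm A's induced payoffs are 9, -6, -2, so Firm A commits to Low. Subgame-perfect outcome: (Low, Tier1) with payoffs (9, 8).

Low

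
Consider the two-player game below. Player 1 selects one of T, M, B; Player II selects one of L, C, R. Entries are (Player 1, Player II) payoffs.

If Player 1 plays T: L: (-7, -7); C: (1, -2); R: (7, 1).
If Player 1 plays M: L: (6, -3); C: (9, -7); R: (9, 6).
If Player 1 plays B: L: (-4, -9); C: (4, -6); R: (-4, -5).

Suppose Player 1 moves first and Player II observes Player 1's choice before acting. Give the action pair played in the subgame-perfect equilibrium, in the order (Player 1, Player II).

(M, R)

Backward induction with Player 1 moving first.
- T → Player II plays R (best of -7, -2, 1); Player 1 gets 7.
- M → Player II plays R (best of -3, -7, 6); Player 1 gets 9.
- B → Player II plays R (best of -9, -6, -5); Player 1 gets -4.
Maximizing over 7, 9, -4, Player 1 chooses M. Subgame-perfect outcome: (M, R) with payoffs (9, 6).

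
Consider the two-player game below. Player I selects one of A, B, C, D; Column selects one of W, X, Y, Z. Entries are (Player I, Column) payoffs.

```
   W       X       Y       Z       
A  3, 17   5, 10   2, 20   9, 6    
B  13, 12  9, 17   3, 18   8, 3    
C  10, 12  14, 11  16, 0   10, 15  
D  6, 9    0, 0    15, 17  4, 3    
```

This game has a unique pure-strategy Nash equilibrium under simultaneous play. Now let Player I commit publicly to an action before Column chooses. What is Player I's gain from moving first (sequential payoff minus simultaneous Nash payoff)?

Column best-responds to each possible Player I move:
- A → Column plays Y (best of 17, 10, 20, 6); Player I gets 2.
- B → Column plays Y (best of 12, 17, 18, 3); Player I gets 3.
- C → Column plays Z (best of 12, 11, 0, 15); Player I gets 10.
- D → Column plays Y (best of 9, 0, 17, 3); Player I gets 15.
Player I's induced payoffs are 2, 3, 10, 15, so Player I commits to D. Subgame-perfect outcome: (D, Y) with payoffs (15, 17).
Now find the simultaneous Nash equilibrium.
Player I's best replies: W→B; X→C; Y→C; Z→C.
Column's best replies: A→Y; B→Y; C→Z; D→Y.
The unique mutual best reply is (C, Z), giving (10, 15).
Player I's commitment gain: 15 − 10 = 5.

5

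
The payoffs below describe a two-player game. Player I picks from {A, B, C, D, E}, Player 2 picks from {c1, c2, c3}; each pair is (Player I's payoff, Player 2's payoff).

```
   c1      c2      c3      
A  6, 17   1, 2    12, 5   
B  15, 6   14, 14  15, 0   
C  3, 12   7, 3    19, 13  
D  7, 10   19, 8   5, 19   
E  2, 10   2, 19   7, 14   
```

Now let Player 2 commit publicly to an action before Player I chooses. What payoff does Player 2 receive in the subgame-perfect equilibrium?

Work backward from Player I's decision.
- c1 → Player I plays B (best of 6, 15, 3, 7, 2); Player 2 gets 6.
- c2 → Player I plays D (best of 1, 14, 7, 19, 2); Player 2 gets 8.
- c3 → Player I plays C (best of 12, 15, 19, 5, 7); Player 2 gets 13.
Maximizing over 6, 8, 13, Player 2 chooses c3. Subgame-perfect outcome: (C, c3) with payoffs (19, 13).

13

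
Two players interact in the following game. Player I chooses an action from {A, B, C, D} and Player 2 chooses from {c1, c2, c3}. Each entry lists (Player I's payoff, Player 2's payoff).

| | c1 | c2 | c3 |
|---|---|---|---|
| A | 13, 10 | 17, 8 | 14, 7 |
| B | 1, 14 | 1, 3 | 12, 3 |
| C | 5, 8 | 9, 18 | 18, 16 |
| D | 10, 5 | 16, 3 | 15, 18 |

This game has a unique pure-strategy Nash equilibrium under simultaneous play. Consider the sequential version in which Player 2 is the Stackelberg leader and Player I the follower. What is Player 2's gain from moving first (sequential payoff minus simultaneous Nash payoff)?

6

Player I best-responds to each possible Player 2 move:
- c1 → Player I plays A (best of 13, 1, 5, 10); Player 2 gets 10.
- c2 → Player I plays A (best of 17, 1, 9, 16); Player 2 gets 8.
- c3 → Player I plays C (best of 14, 12, 18, 15); Player 2 gets 16.
Player 2's induced payoffs are 10, 8, 16, so Player 2 commits to c3. Subgame-perfect outcome: (C, c3) with payoffs (18, 16).
For the simultaneous game, intersect best replies.
Player I's best replies: c1→A; c2→A; c3→C.
Player 2's best replies: A→c1; B→c1; C→c2; D→c3.
Only (A, c1) has each player best-responding; Nash payoffs (13, 10).
Player 2's commitment gain: 16 − 10 = 6.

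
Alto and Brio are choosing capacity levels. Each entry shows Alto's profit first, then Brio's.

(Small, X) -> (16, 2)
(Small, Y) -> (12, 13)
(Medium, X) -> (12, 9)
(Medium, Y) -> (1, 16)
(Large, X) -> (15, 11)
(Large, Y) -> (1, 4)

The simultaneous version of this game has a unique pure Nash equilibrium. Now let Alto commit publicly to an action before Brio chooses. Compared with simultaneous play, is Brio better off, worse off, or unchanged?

worse off

Solve by backward induction (Alto leads).
- Small → Brio plays Y (best of 2, 13); Alto gets 12.
- Medium → Brio plays Y (best of 9, 16); Alto gets 1.
- Large → Brio plays X (best of 11, 4); Alto gets 15.
Maximizing over 12, 1, 15, Alto chooses Large. Subgame-perfect outcome: (Large, X) with payoffs (15, 11).
Now find the simultaneous Nash equilibrium.
Alto's best replies: X→Small; Y→Small.
Brio's best replies: Small→Y; Medium→Y; Large→X.
The unique mutual best reply is (Small, Y), giving (12, 13).
Brio earns 11 sequentially versus 13 at the Nash outcome: worse off.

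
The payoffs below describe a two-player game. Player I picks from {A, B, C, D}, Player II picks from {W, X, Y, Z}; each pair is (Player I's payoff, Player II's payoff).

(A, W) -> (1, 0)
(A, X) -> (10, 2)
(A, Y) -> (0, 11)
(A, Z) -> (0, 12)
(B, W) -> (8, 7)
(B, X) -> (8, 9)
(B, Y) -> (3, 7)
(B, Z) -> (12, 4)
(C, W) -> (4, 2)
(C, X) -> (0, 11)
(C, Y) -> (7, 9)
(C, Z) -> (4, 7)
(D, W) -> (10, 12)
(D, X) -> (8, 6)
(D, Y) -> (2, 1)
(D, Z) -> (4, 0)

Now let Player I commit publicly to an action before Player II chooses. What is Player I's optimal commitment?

D

Solve by backward induction (Player I leads).
- A: BR = Z, leader payoff 0.
- B: BR = X, leader payoff 8.
- C: BR = X, leader payoff 0.
- D: BR = W, leader payoff 10.
Player I's induced payoffs are 0, 8, 0, 10, so Player I commits to D. Subgame-perfect outcome: (D, W) with payoffs (10, 12).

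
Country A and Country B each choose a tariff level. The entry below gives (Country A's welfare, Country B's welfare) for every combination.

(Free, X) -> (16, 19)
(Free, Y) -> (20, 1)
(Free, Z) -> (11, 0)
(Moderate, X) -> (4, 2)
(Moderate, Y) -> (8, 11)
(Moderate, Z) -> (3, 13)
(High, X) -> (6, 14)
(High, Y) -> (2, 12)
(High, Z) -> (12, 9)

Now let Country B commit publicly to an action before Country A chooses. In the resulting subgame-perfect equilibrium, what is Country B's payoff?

Backward induction with Country B moving first.
- X: Country A compares 16, 4, 6 and picks Free; Country B would get 19.
- Y: Country A compares 20, 8, 2 and picks Free; Country B would get 1.
- Z: Country A compares 11, 3, 12 and picks High; Country B would get 9.
Among 19, 1, 9, the best is 19 at X. Subgame-perfect outcome: (Free, X) with payoffs (16, 19).

19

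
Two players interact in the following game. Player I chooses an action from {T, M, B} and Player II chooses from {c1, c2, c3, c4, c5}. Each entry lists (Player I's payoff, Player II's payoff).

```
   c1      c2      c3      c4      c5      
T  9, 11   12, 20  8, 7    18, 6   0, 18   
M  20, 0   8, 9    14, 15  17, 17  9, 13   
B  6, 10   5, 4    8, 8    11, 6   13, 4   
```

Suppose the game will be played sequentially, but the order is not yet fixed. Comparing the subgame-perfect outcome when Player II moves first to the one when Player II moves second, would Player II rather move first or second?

first

If Player I leads: Player II's best replies are T→c2, M→c4, B→c1; Player I's induced payoffs 12, 17, 6; outcome (M, c4), payoffs (17, 17).
If Player II leads: Player I's best replies are c1→M, c2→T, c3→M, c4→T, c5→B; Player II's induced payoffs 0, 20, 15, 6, 4; outcome (T, c2), payoffs (12, 20).
Player II gets 20 moving first and 17 moving second, so Player II prefers to move first.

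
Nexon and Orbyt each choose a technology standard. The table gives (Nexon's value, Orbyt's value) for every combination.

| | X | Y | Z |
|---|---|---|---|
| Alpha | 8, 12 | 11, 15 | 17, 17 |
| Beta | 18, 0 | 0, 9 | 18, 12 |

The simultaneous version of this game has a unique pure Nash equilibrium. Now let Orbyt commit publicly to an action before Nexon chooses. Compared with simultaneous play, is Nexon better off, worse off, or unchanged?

worse off

Backward induction with Orbyt moving first.
- X: BR = Beta, leader payoff 0.
- Y: BR = Alpha, leader payoff 15.
- Z: BR = Beta, leader payoff 12.
Orbyt's induced payoffs are 0, 15, 12, so Orbyt commits to Y. Subgame-perfect outcome: (Alpha, Y) with payoffs (11, 15).
For the simultaneous game, intersect best replies.
Nexon's best replies: X→Beta; Y→Alpha; Z→Beta.
Orbyt's best replies: Alpha→Z; Beta→Z.
The unique mutual best reply is (Beta, Z), giving (18, 12).
Nexon earns 11 sequentially versus 18 at the Nash outcome: worse off.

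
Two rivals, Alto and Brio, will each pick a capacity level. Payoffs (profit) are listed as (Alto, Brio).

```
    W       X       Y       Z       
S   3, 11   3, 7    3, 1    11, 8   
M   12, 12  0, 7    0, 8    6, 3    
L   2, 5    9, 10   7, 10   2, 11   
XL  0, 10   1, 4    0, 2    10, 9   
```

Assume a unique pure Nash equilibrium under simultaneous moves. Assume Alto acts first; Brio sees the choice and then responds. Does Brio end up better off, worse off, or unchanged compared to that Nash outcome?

unchanged

Solve by backward induction (Alto leads).
- S: Brio compares 11, 7, 1, 8 and picks W; Alto would get 3.
- M: Brio compares 12, 7, 8, 3 and picks W; Alto would get 12.
- L: Brio compares 5, 10, 10, 11 and picks Z; Alto would get 2.
- XL: Brio compares 10, 4, 2, 9 and picks W; Alto would get 0.
Maximizing over 3, 12, 2, 0, Alto chooses M. Subgame-perfect outcome: (M, W) with payoffs (12, 12).
For the simultaneous game, intersect best replies.
Alto's best replies: W→M; X→L; Y→L; Z→S.
Brio's best replies: S→W; M→W; L→Z; XL→W.
Only (M, W) has each player best-responding; Nash payoffs (12, 12).
Brio earns 12 sequentially versus 12 at the Nash outcome: unchanged.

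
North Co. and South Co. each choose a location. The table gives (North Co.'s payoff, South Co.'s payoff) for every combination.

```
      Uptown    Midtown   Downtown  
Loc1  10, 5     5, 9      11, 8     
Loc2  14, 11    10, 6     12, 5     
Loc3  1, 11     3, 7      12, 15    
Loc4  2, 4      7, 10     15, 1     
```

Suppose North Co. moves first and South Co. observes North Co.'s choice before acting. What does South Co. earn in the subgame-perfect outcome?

Backward induction with North Co. moving first.
- Loc1 → South Co. plays Midtown (best of 5, 9, 8); North Co. gets 5.
- Loc2 → South Co. plays Uptown (best of 11, 6, 5); North Co. gets 14.
- Loc3 → South Co. plays Downtown (best of 11, 7, 15); North Co. gets 12.
- Loc4 → South Co. plays Midtown (best of 4, 10, 1); North Co. gets 7.
North Co.'s induced payoffs are 5, 14, 12, 7, so North Co. commits to Loc2. Subgame-perfect outcome: (Loc2, Uptown) with payoffs (14, 11).

11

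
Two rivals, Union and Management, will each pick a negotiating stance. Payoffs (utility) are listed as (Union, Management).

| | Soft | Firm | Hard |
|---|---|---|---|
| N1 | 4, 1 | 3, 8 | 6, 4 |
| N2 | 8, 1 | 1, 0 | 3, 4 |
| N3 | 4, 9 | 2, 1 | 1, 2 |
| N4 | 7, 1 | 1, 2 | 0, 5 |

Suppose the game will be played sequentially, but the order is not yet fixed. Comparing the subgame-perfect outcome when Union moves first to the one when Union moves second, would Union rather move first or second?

first

If Union leads: Management's best replies are N1→Firm, N2→Hard, N3→Soft, N4→Hard; Union's induced payoffs 3, 3, 4, 0; outcome (N3, Soft), payoffs (4, 9).
If Management leads: Union's best replies are Soft→N2, Firm→N1, Hard→N1; Management's induced payoffs 1, 8, 4; outcome (N1, Firm), payoffs (3, 8).
Union gets 4 moving first and 3 moving second, so Union prefers to move first.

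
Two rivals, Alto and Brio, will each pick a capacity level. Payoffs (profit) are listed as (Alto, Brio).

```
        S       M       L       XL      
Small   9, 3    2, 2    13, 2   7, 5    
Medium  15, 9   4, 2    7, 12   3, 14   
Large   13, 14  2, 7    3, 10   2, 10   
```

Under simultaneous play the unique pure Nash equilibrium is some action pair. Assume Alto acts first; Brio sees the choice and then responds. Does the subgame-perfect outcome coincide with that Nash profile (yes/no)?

no

Work backward from Brio's decision.
- Small: BR = XL, leader payoff 7.
- Medium: BR = XL, leader payoff 3.
- Large: BR = S, leader payoff 13.
Alto's induced payoffs are 7, 3, 13, so Alto commits to Large. Subgame-perfect outcome: (Large, S) with payoffs (13, 14).
Under simultaneous play:
Alto's best replies: S→Medium; M→Medium; L→Small; XL→Small.
Brio's best replies: Small→XL; Medium→XL; Large→S.
Only (Small, XL) has each player best-responding; Nash payoffs (7, 5).
Sequential outcome (Large, S) differs from the Nash profile (Small, XL).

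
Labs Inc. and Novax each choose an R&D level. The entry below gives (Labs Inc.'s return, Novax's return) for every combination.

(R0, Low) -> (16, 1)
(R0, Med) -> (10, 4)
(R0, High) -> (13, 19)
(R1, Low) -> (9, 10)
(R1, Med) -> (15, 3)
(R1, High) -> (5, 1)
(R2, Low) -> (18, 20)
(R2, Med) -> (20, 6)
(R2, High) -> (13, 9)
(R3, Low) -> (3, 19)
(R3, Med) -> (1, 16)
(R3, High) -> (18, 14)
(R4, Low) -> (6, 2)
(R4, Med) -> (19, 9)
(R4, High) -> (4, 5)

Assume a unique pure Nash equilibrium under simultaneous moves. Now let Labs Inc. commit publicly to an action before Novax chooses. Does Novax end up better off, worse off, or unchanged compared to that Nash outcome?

worse off

Backward induction with Labs Inc. moving first.
- R0: Novax compares 1, 4, 19 and picks High; Labs Inc. would get 13.
- R1: Novax compares 10, 3, 1 and picks Low; Labs Inc. would get 9.
- R2: Novax compares 20, 6, 9 and picks Low; Labs Inc. would get 18.
- R3: Novax compares 19, 16, 14 and picks Low; Labs Inc. would get 3.
- R4: Novax compares 2, 9, 5 and picks Med; Labs Inc. would get 19.
Among 13, 9, 18, 3, 19, the best is 19 at R4. Subgame-perfect outcome: (R4, Med) with payoffs (19, 9).
Under simultaneous play:
Labs Inc.'s best replies: Low→R2; Med→R2; High→R3.
Novax's best replies: R0→High; R1→Low; R2→Low; R3→Low; R4→Med.
Only (R2, Low) has each player best-responding; Nash payoffs (18, 20).
Novax earns 9 sequentially versus 20 at the Nash outcome: worse off.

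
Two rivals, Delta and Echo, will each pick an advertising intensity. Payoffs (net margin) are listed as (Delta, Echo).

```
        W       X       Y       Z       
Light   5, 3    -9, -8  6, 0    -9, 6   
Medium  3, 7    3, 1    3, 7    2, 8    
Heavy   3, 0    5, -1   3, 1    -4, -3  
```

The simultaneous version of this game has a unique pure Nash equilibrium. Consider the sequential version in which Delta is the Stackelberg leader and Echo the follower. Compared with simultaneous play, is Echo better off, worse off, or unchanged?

Backward induction with Delta moving first.
- Light: Echo compares 3, -8, 0, 6 and picks Z; Delta would get -9.
- Medium: Echo compares 7, 1, 7, 8 and picks Z; Delta would get 2.
- Heavy: Echo compares 0, -1, 1, -3 and picks Y; Delta would get 3.
Among -9, 2, 3, the best is 3 at Heavy. Subgame-perfect outcome: (Heavy, Y) with payoffs (3, 1).
Under simultaneous play:
Delta's best replies: W→Light; X→Heavy; Y→Light; Z→Medium.
Echo's best replies: Light→Z; Medium→Z; Heavy→Y.
Only (Medium, Z) has each player best-responding; Nash payoffs (2, 8).
Echo earns 1 sequentially versus 8 at the Nash outcome: worse off.

worse off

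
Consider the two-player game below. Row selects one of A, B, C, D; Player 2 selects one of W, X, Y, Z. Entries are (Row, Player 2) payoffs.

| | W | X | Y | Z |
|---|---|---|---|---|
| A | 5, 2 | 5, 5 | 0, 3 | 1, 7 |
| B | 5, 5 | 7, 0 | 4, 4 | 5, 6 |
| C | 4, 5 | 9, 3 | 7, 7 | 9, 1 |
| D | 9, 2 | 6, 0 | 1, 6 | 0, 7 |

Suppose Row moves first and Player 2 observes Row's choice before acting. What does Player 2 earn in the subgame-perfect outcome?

7

Solve by backward induction (Row leads).
- A: BR = Z, leader payoff 1.
- B: BR = Z, leader payoff 5.
- C: BR = Y, leader payoff 7.
- D: BR = Z, leader payoff 0.
Row's induced payoffs are 1, 5, 7, 0, so Row commits to C. Subgame-perfect outcome: (C, Y) with payoffs (7, 7).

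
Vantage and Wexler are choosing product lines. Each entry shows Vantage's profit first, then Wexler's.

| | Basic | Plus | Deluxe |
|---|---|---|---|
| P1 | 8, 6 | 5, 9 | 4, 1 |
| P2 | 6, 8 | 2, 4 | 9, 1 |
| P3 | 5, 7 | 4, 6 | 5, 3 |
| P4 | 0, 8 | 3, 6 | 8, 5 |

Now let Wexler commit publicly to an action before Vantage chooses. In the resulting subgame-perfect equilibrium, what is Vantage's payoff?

Solve by backward induction (Wexler leads).
- Basic: Vantage compares 8, 6, 5, 0 and picks P1; Wexler would get 6.
- Plus: Vantage compares 5, 2, 4, 3 and picks P1; Wexler would get 9.
- Deluxe: Vantage compares 4, 9, 5, 8 and picks P2; Wexler would get 1.
Among 6, 9, 1, the best is 9 at Plus. Subgame-perfect outcome: (P1, Plus) with payoffs (5, 9).

5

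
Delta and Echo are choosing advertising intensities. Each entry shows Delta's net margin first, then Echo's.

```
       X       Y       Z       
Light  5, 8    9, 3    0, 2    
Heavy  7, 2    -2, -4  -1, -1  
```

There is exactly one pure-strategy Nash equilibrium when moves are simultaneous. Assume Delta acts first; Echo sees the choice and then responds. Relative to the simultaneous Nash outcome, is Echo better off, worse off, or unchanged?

Work backward from Echo's decision.
- Light: BR = X, leader payoff 5.
- Heavy: BR = X, leader payoff 7.
Among 5, 7, the best is 7 at Heavy. Subgame-perfect outcome: (Heavy, X) with payoffs (7, 2).
Now find the simultaneous Nash equilibrium.
Delta's best replies: X→Heavy; Y→Light; Z→Light.
Echo's best replies: Light→X; Heavy→X.
Only (Heavy, X) has each player best-responding; Nash payoffs (7, 2).
Echo earns 2 sequentially versus 2 at the Nash outcome: unchanged.

unchanged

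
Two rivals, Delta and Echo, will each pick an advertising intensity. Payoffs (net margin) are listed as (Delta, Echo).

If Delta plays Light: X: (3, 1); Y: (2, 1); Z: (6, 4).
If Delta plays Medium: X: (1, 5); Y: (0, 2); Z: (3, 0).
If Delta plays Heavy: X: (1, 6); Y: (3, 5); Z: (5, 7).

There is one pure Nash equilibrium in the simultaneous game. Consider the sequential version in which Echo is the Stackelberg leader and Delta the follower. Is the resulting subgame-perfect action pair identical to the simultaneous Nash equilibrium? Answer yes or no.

no

Work backward from Delta's decision.
- X: BR = Light, leader payoff 1.
- Y: BR = Heavy, leader payoff 5.
- Z: BR = Light, leader payoff 4.
Echo's induced payoffs are 1, 5, 4, so Echo commits to Y. Subgame-perfect outcome: (Heavy, Y) with payoffs (3, 5).
Under simultaneous play:
Delta's best replies: X→Light; Y→Heavy; Z→Light.
Echo's best replies: Light→Z; Medium→X; Heavy→Z.
The unique mutual best reply is (Light, Z), giving (6, 4).
Sequential outcome (Heavy, Y) differs from the Nash profile (Light, Z).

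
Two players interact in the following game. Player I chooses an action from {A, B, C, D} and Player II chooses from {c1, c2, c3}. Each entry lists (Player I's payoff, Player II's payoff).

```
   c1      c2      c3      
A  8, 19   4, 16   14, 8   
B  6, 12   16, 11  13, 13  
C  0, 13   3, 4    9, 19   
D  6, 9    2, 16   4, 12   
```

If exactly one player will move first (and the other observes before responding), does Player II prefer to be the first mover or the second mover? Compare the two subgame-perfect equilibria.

If Player I leads: Player II's best replies are A→c1, B→c3, C→c3, D→c2; Player I's induced payoffs 8, 13, 9, 2; outcome (B, c3), payoffs (13, 13).
If Player II leads: Player I's best replies are c1→A, c2→B, c3→A; Player II's induced payoffs 19, 11, 8; outcome (A, c1), payoffs (8, 19).
Player II gets 19 moving first and 13 moving second, so Player II prefers to move first.

first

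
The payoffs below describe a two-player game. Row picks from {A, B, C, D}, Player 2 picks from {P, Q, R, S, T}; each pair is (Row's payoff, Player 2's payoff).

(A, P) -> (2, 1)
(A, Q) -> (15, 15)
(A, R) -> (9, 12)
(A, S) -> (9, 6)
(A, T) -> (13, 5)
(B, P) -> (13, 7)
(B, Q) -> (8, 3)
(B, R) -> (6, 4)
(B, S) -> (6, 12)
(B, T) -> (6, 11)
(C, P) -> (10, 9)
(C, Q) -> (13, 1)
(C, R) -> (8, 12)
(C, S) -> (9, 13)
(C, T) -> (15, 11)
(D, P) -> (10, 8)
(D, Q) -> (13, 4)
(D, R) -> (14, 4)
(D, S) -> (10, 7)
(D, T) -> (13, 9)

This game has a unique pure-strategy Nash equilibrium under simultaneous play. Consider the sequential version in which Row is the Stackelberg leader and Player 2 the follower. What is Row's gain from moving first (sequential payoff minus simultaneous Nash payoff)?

0

Work backward from Player 2's decision.
- A: BR = Q, leader payoff 15.
- B: BR = S, leader payoff 6.
- C: BR = S, leader payoff 9.
- D: BR = T, leader payoff 13.
Among 15, 6, 9, 13, the best is 15 at A. Subgame-perfect outcome: (A, Q) with payoffs (15, 15).
Under simultaneous play:
Row's best replies: P→B; Q→A; R→D; S→D; T→C.
Player 2's best replies: A→Q; B→S; C→S; D→T.
Only (A, Q) has each player best-responding; Nash payoffs (15, 15).
Row's commitment gain: 15 − 15 = 0.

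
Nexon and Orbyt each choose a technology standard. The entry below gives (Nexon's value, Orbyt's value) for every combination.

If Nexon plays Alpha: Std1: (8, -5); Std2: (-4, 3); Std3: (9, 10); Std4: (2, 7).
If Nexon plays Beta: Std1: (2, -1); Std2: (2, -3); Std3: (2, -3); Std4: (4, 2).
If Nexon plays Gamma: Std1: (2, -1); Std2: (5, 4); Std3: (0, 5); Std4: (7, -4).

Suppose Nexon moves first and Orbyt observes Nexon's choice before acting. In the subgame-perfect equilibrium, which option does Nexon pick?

Orbyt best-responds to each possible Nexon move:
- Alpha: Orbyt compares -5, 3, 10, 7 and picks Std3; Nexon would get 9.
- Beta: Orbyt compares -1, -3, -3, 2 and picks Std4; Nexon would get 4.
- Gamma: Orbyt compares -1, 4, 5, -4 and picks Std3; Nexon would get 0.
Nexon's induced payoffs are 9, 4, 0, so Nexon commits to Alpha. Subgame-perfect outcome: (Alpha, Std3) with payoffs (9, 10).

Alpha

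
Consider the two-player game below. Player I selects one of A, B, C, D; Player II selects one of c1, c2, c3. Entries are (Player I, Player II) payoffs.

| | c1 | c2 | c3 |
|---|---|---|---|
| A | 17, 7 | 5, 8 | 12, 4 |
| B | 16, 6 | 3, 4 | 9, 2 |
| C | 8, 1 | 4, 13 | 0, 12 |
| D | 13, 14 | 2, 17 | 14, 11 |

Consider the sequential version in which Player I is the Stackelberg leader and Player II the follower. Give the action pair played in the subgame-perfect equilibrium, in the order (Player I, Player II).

Work backward from Player II's decision.
- A: BR = c2, leader payoff 5.
- B: BR = c1, leader payoff 16.
- C: BR = c2, leader payoff 4.
- D: BR = c2, leader payoff 2.
Among 5, 16, 4, 2, the best is 16 at B. Subgame-perfect outcome: (B, c1) with payoffs (16, 6).

(B, c1)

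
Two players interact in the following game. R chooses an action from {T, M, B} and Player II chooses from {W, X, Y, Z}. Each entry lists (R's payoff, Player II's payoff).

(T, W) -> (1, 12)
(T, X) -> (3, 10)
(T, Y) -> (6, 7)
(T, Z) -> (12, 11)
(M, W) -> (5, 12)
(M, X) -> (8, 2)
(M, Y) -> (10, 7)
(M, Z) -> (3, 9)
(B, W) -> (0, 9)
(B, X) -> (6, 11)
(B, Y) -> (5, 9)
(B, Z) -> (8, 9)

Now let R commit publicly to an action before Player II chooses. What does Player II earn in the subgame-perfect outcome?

11

Solve by backward induction (R leads).
- T → Player II plays W (best of 12, 10, 7, 11); R gets 1.
- M → Player II plays W (best of 12, 2, 7, 9); R gets 5.
- B → Player II plays X (best of 9, 11, 9, 9); R gets 6.
Maximizing over 1, 5, 6, R chooses B. Subgame-perfect outcome: (B, X) with payoffs (6, 11).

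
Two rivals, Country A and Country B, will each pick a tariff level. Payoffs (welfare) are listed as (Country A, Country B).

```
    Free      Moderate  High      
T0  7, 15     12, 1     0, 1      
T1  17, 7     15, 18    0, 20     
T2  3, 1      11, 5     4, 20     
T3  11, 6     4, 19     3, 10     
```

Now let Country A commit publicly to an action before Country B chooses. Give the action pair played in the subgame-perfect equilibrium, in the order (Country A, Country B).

(T0, Free)

Work backward from Country B's decision.
- T0 → Country B plays Free (best of 15, 1, 1); Country A gets 7.
- T1 → Country B plays High (best of 7, 18, 20); Country A gets 0.
- T2 → Country B plays High (best of 1, 5, 20); Country A gets 4.
- T3 → Country B plays Moderate (best of 6, 19, 10); Country A gets 4.
Among 7, 0, 4, 4, the best is 7 at T0. Subgame-perfect outcome: (T0, Free) with payoffs (7, 15).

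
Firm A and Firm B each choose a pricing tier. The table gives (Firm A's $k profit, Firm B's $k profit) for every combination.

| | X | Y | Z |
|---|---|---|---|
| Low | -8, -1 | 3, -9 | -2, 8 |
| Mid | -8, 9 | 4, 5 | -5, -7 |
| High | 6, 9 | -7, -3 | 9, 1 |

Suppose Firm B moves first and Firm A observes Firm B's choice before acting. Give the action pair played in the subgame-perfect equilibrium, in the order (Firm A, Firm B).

(High, X)

Work backward from Firm A's decision.
- X: Firm A compares -8, -8, 6 and picks High; Firm B would get 9.
- Y: Firm A compares 3, 4, -7 and picks Mid; Firm B would get 5.
- Z: Firm A compares -2, -5, 9 and picks High; Firm B would get 1.
Maximizing over 9, 5, 1, Firm B chooses X. Subgame-perfect outcome: (High, X) with payoffs (6, 9).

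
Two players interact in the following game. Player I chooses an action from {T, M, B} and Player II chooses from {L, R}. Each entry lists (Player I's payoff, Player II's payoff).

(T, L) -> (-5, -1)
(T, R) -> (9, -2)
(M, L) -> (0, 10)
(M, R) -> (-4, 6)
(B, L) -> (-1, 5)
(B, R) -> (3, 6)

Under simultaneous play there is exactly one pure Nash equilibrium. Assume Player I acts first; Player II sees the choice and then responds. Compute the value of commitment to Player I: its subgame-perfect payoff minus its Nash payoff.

3

Work backward from Player II's decision.
- T → Player II plays L (best of -1, -2); Player I gets -5.
- M → Player II plays L (best of 10, 6); Player I gets 0.
- B → Player II plays R (best of 5, 6); Player I gets 3.
Among -5, 0, 3, the best is 3 at B. Subgame-perfect outcome: (B, R) with payoffs (3, 6).
For the simultaneous game, intersect best replies.
Player I's best replies: L→M; R→T.
Player II's best replies: T→L; M→L; B→R.
Only (M, L) has each player best-responding; Nash payoffs (0, 10).
Player I's commitment gain: 3 − 0 = 3.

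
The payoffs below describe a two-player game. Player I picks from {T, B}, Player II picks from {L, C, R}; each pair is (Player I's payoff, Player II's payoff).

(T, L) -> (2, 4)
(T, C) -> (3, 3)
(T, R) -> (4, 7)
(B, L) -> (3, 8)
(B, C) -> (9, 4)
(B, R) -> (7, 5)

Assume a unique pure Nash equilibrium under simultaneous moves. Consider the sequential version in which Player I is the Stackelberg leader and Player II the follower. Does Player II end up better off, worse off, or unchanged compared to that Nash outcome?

Player II best-responds to each possible Player I move:
- T → Player II plays R (best of 4, 3, 7); Player I gets 4.
- B → Player II plays L (best of 8, 4, 5); Player I gets 3.
Maximizing over 4, 3, Player I chooses T. Subgame-perfect outcome: (T, R) with payoffs (4, 7).
For the simultaneous game, intersect best replies.
Player I's best replies: L→B; C→B; R→B.
Player II's best replies: T→R; B→L.
The unique mutual best reply is (B, L), giving (3, 8).
Player II earns 7 sequentially versus 8 at the Nash outcome: worse off.

worse off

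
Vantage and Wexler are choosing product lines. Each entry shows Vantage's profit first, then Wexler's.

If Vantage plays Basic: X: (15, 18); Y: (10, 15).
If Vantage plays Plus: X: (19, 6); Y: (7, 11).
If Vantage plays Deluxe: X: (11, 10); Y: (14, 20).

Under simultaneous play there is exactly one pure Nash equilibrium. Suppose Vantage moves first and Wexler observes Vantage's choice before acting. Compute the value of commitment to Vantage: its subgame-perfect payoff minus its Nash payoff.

Work backward from Wexler's decision.
- Basic: BR = X, leader payoff 15.
- Plus: BR = Y, leader payoff 7.
- Deluxe: BR = Y, leader payoff 14.
Among 15, 7, 14, the best is 15 at Basic. Subgame-perfect outcome: (Basic, X) with payoffs (15, 18).
Under simultaneous play:
Vantage's best replies: X→Plus; Y→Deluxe.
Wexler's best replies: Basic→X; Plus→Y; Deluxe→Y.
Only (Deluxe, Y) has each player best-responding; Nash payoffs (14, 20).
Vantage's commitment gain: 15 − 14 = 1.

1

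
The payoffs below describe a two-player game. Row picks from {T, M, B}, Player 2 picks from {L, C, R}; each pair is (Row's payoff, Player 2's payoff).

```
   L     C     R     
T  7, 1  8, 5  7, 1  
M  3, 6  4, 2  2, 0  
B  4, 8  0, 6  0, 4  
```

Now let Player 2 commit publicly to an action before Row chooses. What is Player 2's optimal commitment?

C

Work backward from Row's decision.
- L: Row compares 7, 3, 4 and picks T; Player 2 would get 1.
- C: Row compares 8, 4, 0 and picks T; Player 2 would get 5.
- R: Row compares 7, 2, 0 and picks T; Player 2 would get 1.
Maximizing over 1, 5, 1, Player 2 chooses C. Subgame-perfect outcome: (T, C) with payoffs (8, 5).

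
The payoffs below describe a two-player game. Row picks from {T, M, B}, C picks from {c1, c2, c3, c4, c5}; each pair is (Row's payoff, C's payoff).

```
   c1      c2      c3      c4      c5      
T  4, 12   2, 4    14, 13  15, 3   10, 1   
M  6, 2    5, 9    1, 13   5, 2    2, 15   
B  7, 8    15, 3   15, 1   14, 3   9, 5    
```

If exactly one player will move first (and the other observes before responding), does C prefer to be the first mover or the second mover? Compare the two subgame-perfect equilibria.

If Row leads: C's best replies are T→c3, M→c5, B→c1; Row's induced payoffs 14, 2, 7; outcome (T, c3), payoffs (14, 13).
If C leads: Row's best replies are c1→B, c2→B, c3→B, c4→T, c5→T; C's induced payoffs 8, 3, 1, 3, 1; outcome (B, c1), payoffs (7, 8).
C gets 8 moving first and 13 moving second, so C prefers to move second.

second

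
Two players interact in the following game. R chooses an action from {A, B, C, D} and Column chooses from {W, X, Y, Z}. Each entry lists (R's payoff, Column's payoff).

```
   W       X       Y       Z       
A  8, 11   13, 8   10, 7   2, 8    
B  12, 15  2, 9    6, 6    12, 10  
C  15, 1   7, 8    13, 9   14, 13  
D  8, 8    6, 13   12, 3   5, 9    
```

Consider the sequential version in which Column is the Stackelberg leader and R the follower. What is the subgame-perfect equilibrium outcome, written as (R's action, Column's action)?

(C, Z)

R best-responds to each possible Column move:
- W: R compares 8, 12, 15, 8 and picks C; Column would get 1.
- X: R compares 13, 2, 7, 6 and picks A; Column would get 8.
- Y: R compares 10, 6, 13, 12 and picks C; Column would get 9.
- Z: R compares 2, 12, 14, 5 and picks C; Column would get 13.
Among 1, 8, 9, 13, the best is 13 at Z. Subgame-perfect outcome: (C, Z) with payoffs (14, 13).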